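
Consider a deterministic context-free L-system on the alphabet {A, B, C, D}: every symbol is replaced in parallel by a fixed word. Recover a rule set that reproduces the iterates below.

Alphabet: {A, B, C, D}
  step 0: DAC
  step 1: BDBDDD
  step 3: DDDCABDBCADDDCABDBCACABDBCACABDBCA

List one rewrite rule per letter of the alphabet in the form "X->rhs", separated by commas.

  step 0 ⇒ step 1: DAC ⇒ BDB·D·DD
    A ↦ D
    C ↦ DD
    D ↦ BDB
    B ↦ CA  (constrained at step 1)

A->D, B->CA, C->DD, D->BDB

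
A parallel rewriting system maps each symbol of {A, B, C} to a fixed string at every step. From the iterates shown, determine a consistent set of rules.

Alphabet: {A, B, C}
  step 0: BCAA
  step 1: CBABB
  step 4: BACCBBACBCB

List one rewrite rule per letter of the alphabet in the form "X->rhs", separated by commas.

  step 0 ⇒ step 1: BCAA ⇒ C·BA·B·B
    A ↦ B
    B ↦ C
    C ↦ BA

A->B, B->C, C->BA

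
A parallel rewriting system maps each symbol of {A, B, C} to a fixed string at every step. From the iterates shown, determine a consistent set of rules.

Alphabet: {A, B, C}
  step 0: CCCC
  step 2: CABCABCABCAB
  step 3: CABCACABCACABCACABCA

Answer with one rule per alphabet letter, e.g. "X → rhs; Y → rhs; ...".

A->B, B->CA, C->CA

  step 2 ⇒ step 3: CABCABCABCAB ⇒ CA·B·CA·CA·B·CA·CA·B·CA·CA·B·CA
    A ↦ B
    B ↦ CA
    C ↦ CA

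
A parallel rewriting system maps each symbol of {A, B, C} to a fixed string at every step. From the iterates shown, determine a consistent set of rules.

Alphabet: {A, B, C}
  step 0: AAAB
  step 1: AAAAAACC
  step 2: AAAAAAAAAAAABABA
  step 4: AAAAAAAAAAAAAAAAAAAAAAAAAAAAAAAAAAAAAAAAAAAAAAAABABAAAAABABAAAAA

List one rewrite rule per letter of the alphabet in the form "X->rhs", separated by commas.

  step 1 ⇒ step 2: AAAAAACC ⇒ AA·AA·AA·AA·AA·AA·BA·BA
    A ↦ AA
    C ↦ BA
  step 0 ⇒ step 1: AAAB ⇒ AA·AA·AA·CC
    B ↦ CC

A->AA, B->CC, C->BA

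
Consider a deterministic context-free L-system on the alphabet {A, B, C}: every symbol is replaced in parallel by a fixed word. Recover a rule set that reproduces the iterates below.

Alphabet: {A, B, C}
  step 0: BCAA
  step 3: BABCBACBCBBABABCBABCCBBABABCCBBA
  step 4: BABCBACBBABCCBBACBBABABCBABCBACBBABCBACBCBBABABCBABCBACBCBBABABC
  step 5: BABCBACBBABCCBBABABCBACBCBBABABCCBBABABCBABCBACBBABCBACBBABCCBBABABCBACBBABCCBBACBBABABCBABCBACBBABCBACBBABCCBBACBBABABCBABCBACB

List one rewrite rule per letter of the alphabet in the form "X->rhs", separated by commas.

A->BC, B->BA, C->CB

  step 4 ⇒ step 5: BABCBACBBABCCBBACBBABABCBABCBACBBABCBACBCBBABABCBABCBACBCBBABABC ⇒ BA·BC·BA·CB·BA·BC·CB·BA·BA·BC·BA·CB·CB·BA·BA·BC·CB·BA·BA·BC·BA·BC·BA·CB·BA·BC·BA·CB·BA·BC·CB·BA·BA·BC·BA·CB·BA·BC·CB·BA·CB·BA·BA·BC·BA·BC·BA·CB·BA·BC·BA·CB·BA·BC·CB·BA·CB·BA·BA·BC·BA·BC·BA·CB
    A ↦ BC
    B ↦ BA
    C ↦ CB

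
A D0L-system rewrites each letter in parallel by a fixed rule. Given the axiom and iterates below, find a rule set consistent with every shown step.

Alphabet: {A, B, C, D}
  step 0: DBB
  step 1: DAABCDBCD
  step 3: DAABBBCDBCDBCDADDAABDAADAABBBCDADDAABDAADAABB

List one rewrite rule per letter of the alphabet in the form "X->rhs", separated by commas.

  step 0 ⇒ step 1: DBB ⇒ DAA·BCD·BCD
    B ↦ BCD
    D ↦ DAA
    A ↦ B  (constrained at step 1)
    C ↦ AD  (constrained at step 1)

A->B, B->BCD, C->AD, D->DAA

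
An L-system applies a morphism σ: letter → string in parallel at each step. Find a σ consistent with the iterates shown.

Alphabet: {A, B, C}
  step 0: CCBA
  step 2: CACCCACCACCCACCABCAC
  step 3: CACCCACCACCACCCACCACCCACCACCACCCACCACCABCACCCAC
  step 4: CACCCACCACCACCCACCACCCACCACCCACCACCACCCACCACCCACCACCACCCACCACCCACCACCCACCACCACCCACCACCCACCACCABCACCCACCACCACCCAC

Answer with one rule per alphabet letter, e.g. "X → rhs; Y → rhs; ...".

  step 3 ⇒ step 4: CACCCACCACCACCCACCACCCACCACCACCCACCACCABCACCCAC ⇒ CAC·C·CAC·CAC·CAC·C·CAC·CAC·C·CAC·CAC·C·CAC·CAC·CAC·C·CAC·CAC·C·CAC·CAC·CAC·C·CAC·CAC·C·CAC·CAC·C·CAC·CAC·CAC·C·CAC·CAC·C·CAC·CAC·C·AB·CAC·C·CAC·CAC·CAC·C·CAC
    A ↦ C
    B ↦ AB
    C ↦ CAC

A->C, B->AB, C->CAC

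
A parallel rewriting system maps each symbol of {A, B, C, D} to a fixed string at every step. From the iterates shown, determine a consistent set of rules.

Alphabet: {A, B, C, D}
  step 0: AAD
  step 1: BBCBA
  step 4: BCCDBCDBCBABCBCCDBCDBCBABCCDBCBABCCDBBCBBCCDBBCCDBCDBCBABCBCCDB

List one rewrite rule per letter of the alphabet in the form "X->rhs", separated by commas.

A->B, B->BC, C->CDB, D->CBA

  step 0 ⇒ step 1: AAD ⇒ B·B·CBA
    A ↦ B
    D ↦ CBA
    B ↦ BC  (constrained at step 1)
    C ↦ CDB  (constrained at step 1)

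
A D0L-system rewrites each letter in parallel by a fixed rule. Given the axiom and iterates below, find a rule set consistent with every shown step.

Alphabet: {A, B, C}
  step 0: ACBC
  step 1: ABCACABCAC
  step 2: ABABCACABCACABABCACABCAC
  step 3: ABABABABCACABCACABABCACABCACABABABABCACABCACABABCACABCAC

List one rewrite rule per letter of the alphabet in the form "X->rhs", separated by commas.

A->AB, B->AB, C->CAC

  step 2 ⇒ step 3: ABABCACABCACABABCACABCAC ⇒ AB·AB·AB·AB·CAC·AB·CAC·AB·AB·CAC·AB·CAC·AB·AB·AB·AB·CAC·AB·CAC·AB·AB·CAC·AB·CAC
    A ↦ AB
    B ↦ AB
    C ↦ CAC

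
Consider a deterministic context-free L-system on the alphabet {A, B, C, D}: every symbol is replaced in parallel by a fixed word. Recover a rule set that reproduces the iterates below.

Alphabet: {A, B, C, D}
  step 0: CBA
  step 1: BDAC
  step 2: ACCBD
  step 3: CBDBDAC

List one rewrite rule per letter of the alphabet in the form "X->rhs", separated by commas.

A->C, B->A, C->BD, D->C

  step 2 ⇒ step 3: ACCBD ⇒ C·BD·BD·A·C
    A ↦ C
    B ↦ A
    C ↦ BD
    D ↦ C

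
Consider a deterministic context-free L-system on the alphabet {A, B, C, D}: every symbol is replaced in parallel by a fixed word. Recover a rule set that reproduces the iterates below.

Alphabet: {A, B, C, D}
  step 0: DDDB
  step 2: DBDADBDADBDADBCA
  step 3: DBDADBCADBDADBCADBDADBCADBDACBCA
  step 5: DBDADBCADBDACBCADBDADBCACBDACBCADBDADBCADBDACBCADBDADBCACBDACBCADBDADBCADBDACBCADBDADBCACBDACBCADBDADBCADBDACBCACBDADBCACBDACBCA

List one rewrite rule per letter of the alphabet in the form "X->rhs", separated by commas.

  step 2 ⇒ step 3: DBDADBDADBDADBCA ⇒ DB·DA·DB·CA·DB·DA·DB·CA·DB·DA·DB·CA·DB·DA·CB·CA
    A ↦ CA
    B ↦ DA
    C ↦ CB
    D ↦ DB

A->CA, B->DA, C->CB, D->DB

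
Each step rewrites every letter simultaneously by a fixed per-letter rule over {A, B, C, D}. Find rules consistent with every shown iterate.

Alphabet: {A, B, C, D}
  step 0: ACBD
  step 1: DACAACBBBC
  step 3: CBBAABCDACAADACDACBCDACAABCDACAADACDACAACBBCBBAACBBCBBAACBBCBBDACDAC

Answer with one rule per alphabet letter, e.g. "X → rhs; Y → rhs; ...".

A->DAC, B->CBB, C->AA, D->BC

  step 0 ⇒ step 1: ACBD ⇒ DAC·AA·CBB·BC
    A ↦ DAC
    B ↦ CBB
    C ↦ AA
    D ↦ BC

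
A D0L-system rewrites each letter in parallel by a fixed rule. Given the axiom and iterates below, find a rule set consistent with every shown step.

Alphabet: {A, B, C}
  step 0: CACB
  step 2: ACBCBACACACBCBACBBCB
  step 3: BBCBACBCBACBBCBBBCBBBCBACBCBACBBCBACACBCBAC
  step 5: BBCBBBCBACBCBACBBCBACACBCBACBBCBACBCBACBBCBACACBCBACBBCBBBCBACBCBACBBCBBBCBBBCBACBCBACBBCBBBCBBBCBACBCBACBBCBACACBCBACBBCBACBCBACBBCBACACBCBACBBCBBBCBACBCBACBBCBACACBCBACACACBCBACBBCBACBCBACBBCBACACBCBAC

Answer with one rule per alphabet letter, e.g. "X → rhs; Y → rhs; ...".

  step 2 ⇒ step 3: ACBCBACACACBCBACBBCB ⇒ B·BCB·AC·BCB·AC·B·BCB·B·BCB·B·BCB·AC·BCB·AC·B·BCB·AC·AC·BCB·AC
    A ↦ B
    B ↦ AC
    C ↦ BCB

A->B, B->AC, C->BCB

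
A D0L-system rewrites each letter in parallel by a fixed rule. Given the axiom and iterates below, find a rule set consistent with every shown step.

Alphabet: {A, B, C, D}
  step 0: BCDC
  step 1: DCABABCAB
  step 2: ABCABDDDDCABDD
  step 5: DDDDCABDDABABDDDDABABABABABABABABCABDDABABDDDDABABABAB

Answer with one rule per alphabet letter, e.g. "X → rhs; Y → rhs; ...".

A->D, B->D, C->CAB, D->AB

  step 1 ⇒ step 2: DCABABCAB ⇒ AB·CAB·D·D·D·D·CAB·D·D
    A ↦ D
    B ↦ D
    C ↦ CAB
    D ↦ AB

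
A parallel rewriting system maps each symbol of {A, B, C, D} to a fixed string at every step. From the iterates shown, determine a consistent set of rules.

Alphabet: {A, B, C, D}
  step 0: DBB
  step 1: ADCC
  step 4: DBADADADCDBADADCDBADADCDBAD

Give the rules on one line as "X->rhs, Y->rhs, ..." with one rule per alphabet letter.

  step 0 ⇒ step 1: DBB ⇒ AD·C·C
    B ↦ C
    D ↦ AD
    A ↦ DB  (constrained at step 1)
    C ↦ AD  (constrained at step 1)

A->DB, B->C, C->AD, D->AD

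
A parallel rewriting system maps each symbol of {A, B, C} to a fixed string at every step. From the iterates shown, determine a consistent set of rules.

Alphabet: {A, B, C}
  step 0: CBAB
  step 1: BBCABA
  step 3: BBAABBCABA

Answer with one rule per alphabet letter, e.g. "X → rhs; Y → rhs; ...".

A->B, B->A, C->BBC

  step 0 ⇒ step 1: CBAB ⇒ BBC·A·B·A
    A ↦ B
    B ↦ A
    C ↦ BBC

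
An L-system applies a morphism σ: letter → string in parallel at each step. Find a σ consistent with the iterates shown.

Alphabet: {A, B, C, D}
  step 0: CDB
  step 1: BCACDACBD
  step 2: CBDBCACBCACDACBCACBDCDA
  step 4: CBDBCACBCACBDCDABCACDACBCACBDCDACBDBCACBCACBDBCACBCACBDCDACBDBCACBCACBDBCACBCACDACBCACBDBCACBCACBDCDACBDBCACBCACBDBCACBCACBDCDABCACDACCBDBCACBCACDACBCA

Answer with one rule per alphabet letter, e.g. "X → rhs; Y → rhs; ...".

  step 1 ⇒ step 2: BCACDACBD ⇒ CBD·BCA·C·BCA·CDA·C·BCA·CBD·CDA
    A ↦ C
    B ↦ CBD
    C ↦ BCA
    D ↦ CDA

A->C, B->CBD, C->BCA, D->CDA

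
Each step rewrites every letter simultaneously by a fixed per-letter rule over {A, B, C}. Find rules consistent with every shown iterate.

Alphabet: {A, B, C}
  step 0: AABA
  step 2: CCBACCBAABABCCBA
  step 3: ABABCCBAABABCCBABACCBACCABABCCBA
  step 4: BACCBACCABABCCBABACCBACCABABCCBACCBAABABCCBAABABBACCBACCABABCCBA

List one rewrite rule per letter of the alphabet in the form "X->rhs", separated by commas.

A->BA, B->CC, C->AB

  step 3 ⇒ step 4: ABABCCBAABABCCBABACCBACCABABCCBA ⇒ BA·CC·BA·CC·AB·AB·CC·BA·BA·CC·BA·CC·AB·AB·CC·BA·CC·BA·AB·AB·CC·BA·AB·AB·BA·CC·BA·CC·AB·AB·CC·BA
    A ↦ BA
    B ↦ CC
    C ↦ AB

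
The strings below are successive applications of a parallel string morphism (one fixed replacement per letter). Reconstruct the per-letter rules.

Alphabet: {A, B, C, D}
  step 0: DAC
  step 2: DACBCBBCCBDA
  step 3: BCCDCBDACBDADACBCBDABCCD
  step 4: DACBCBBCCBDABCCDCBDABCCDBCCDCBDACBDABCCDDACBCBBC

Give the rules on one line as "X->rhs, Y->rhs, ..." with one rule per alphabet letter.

A->CD, B->DA, C->CB, D->BC

  step 3 ⇒ step 4: BCCDCBDACBDADACBCBDABCCD ⇒ DA·CB·CB·BC·CB·DA·BC·CD·CB·DA·BC·CD·BC·CD·CB·DA·CB·DA·BC·CD·DA·CB·CB·BC
    A ↦ CD
    B ↦ DA
    C ↦ CB
    D ↦ BC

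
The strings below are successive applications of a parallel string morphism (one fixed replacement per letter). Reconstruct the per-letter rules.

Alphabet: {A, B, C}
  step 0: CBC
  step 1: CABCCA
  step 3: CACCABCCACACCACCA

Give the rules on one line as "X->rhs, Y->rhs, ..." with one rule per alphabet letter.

  step 0 ⇒ step 1: CBC ⇒ CA·BC·CA
    B ↦ BC
    C ↦ CA
    A ↦ C  (constrained at step 1)

A->C, B->BC, C->CA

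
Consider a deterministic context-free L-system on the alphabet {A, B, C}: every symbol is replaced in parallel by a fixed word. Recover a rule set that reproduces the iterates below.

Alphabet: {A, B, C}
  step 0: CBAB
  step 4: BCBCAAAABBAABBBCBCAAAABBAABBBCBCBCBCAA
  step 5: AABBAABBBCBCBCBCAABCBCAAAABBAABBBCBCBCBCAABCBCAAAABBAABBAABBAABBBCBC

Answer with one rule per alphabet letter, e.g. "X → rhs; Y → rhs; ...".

  step 4 ⇒ step 5: BCBCAAAABBAABBBCBCAAAABBAABBBCBCBCBCAA ⇒ A·ABB·A·ABB·BC·BC·BC·BC·A·A·BC·BC·A·A·A·ABB·A·ABB·BC·BC·BC·BC·A·A·BC·BC·A·A·A·ABB·A·ABB·A·ABB·A·ABB·BC·BC
    A ↦ BC
    B ↦ A
    C ↦ ABB

A->BC, B->A, C->ABB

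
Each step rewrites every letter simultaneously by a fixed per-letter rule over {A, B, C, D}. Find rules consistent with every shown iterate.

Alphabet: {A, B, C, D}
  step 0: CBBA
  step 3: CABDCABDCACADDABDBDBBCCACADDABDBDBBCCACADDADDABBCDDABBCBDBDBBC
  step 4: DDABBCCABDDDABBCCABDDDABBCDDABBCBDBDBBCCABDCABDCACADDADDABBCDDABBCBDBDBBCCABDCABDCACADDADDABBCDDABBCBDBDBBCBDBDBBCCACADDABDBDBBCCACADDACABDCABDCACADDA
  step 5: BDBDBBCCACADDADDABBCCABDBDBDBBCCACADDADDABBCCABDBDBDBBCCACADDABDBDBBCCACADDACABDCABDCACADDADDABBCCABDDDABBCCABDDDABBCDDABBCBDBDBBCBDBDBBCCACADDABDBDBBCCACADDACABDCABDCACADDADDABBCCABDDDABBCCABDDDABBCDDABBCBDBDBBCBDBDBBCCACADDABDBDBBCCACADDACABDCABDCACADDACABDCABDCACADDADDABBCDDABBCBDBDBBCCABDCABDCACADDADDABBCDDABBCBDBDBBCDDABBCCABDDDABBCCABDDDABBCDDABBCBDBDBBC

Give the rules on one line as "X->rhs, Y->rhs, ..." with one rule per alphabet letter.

A->BBC, B->CA, C->DDA, D->BD

  step 4 ⇒ step 5: DDABBCCABDDDABBCCABDDDABBCDDABBCBDBDBBCCABDCABDCACADDADDABBCDDABBCBDBDBBCCABDCABDCACADDADDABBCDDABBCBDBDBBCBDBDBBCCACADDABDBDBBCCACADDACABDCABDCACADDA ⇒ BD·BD·BBC·CA·CA·DDA·DDA·BBC·CA·BD·BD·BD·BBC·CA·CA·DDA·DDA·BBC·CA·BD·BD·BD·BBC·CA·CA·DDA·BD·BD·BBC·CA·CA·DDA·CA·BD·CA·BD·CA·CA·DDA·DDA·BBC·CA·BD·DDA·BBC·CA·BD·DDA·BBC·DDA·BBC·BD·BD·BBC·BD·BD·BBC·CA·CA·DDA·BD·BD·BBC·CA·CA·DDA·CA·BD·CA·BD·CA·CA·DDA·DDA·BBC·CA·BD·DDA·BBC·CA·BD·DDA·BBC·DDA·BBC·BD·BD·BBC·BD·BD·BBC·CA·CA·DDA·BD·BD·BBC·CA·CA·DDA·CA·BD·CA·BD·CA·CA·DDA·CA·BD·CA·BD·CA·CA·DDA·DDA·BBC·DDA·BBC·BD·BD·BBC·CA·BD·CA·BD·CA·CA·DDA·DDA·BBC·DDA·BBC·BD·BD·BBC·DDA·BBC·CA·BD·DDA·BBC·CA·BD·DDA·BBC·DDA·BBC·BD·BD·BBC
    A ↦ BBC
    B ↦ CA
    C ↦ DDA
    D ↦ BD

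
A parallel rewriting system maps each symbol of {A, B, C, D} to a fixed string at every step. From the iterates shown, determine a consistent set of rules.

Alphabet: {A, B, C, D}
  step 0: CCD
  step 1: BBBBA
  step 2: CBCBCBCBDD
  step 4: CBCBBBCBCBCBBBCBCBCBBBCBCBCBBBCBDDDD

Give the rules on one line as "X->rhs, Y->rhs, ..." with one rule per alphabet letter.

A->DD, B->CB, C->BB, D->A

  step 1 ⇒ step 2: BBBBA ⇒ CB·CB·CB·CB·DD
    A ↦ DD
    B ↦ CB
  step 0 ⇒ step 1: CCD ⇒ BB·BB·A
    C ↦ BB
  step 0 ⇒ step 1: CCD ⇒ BB·BB·A
    D ↦ A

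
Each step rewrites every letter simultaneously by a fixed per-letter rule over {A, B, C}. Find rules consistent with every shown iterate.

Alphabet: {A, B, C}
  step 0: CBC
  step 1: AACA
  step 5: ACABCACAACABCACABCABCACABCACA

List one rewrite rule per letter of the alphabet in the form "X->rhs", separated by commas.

A->BC, B->AC, C->A

  step 0 ⇒ step 1: CBC ⇒ A·AC·A
    B ↦ AC
    C ↦ A
    A ↦ BC  (constrained at step 1)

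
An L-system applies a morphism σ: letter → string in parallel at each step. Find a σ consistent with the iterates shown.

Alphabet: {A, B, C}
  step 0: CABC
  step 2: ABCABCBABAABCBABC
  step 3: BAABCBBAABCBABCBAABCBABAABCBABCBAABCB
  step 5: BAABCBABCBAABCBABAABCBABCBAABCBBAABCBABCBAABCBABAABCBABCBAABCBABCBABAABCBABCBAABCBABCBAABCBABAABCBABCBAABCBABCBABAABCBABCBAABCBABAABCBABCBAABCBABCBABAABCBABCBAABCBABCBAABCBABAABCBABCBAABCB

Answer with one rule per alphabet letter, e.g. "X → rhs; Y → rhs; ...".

  step 2 ⇒ step 3: ABCABCBABAABCBABC ⇒ BA·ABC·B·BA·ABC·B·ABC·BA·ABC·BA·BA·ABC·B·ABC·BA·ABC·B
    A ↦ BA
    B ↦ ABC
    C ↦ B

A->BA, B->ABC, C->B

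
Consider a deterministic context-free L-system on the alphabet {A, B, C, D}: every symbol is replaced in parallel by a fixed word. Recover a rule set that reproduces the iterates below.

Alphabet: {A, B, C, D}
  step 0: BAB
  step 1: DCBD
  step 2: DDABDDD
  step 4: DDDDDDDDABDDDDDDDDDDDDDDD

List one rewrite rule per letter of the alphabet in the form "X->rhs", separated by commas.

A->CB, B->D, C->AB, D->DD

  step 1 ⇒ step 2: DCBD ⇒ DD·AB·D·DD
    B ↦ D
    C ↦ AB
    D ↦ DD
  step 0 ⇒ step 1: BAB ⇒ D·CB·D
    A ↦ CB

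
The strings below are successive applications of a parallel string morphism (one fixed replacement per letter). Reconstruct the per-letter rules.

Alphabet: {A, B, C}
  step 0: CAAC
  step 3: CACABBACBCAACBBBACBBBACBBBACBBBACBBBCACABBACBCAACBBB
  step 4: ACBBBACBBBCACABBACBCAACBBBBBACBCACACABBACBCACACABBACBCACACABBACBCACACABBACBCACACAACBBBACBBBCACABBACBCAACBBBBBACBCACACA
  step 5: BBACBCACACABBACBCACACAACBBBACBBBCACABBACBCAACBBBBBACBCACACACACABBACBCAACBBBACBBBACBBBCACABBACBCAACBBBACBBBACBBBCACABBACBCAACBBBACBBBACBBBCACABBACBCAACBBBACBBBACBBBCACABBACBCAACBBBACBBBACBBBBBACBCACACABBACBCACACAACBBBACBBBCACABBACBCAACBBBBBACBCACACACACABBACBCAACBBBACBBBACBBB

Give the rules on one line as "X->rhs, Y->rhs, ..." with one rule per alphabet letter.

A->BB, B->CA, C->ACB

  step 4 ⇒ step 5: ACBBBACBBBCACABBACBCAACBBBBBACBCACACABBACBCACACABBACBCACACABBACBCACACABBACBCACACAACBBBACBBBCACABBACBCAACBBBBBACBCACACA ⇒ BB·ACB·CA·CA·CA·BB·ACB·CA·CA·CA·ACB·BB·ACB·BB·CA·CA·BB·ACB·CA·ACB·BB·BB·ACB·CA·CA·CA·CA·CA·BB·ACB·CA·ACB·BB·ACB·BB·ACB·BB·CA·CA·BB·ACB·CA·ACB·BB·ACB·BB·ACB·BB·CA·CA·BB·ACB·CA·ACB·BB·ACB·BB·ACB·BB·CA·CA·BB·ACB·CA·ACB·BB·ACB·BB·ACB·BB·CA·CA·BB·ACB·CA·ACB·BB·ACB·BB·ACB·BB·BB·ACB·CA·CA·CA·BB·ACB·CA·CA·CA·ACB·BB·ACB·BB·CA·CA·BB·ACB·CA·ACB·BB·BB·ACB·CA·CA·CA·CA·CA·BB·ACB·CA·ACB·BB·ACB·BB·ACB·BB
    A ↦ BB
    B ↦ CA
    C ↦ ACB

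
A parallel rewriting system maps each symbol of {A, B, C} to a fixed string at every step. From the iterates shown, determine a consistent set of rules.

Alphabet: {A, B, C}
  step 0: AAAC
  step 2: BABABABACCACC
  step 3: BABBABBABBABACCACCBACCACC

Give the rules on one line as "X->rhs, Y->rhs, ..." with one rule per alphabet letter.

A->B, B->BA, C->ACC

  step 2 ⇒ step 3: BABABABACCACC ⇒ BA·B·BA·B·BA·B·BA·B·ACC·ACC·B·ACC·ACC
    A ↦ B
    B ↦ BA
    C ↦ ACC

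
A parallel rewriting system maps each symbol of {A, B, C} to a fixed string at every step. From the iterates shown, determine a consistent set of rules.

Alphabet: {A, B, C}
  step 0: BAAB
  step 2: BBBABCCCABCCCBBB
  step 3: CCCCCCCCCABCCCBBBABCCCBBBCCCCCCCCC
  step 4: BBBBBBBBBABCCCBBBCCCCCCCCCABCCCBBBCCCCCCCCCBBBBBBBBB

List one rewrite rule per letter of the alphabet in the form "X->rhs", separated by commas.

A->AB, B->CCC, C->B

  step 3 ⇒ step 4: CCCCCCCCCABCCCBBBABCCCBBBCCCCCCCCC ⇒ B·B·B·B·B·B·B·B·B·AB·CCC·B·B·B·CCC·CCC·CCC·AB·CCC·B·B·B·CCC·CCC·CCC·B·B·B·B·B·B·B·B·B
    A ↦ AB
    B ↦ CCC
    C ↦ B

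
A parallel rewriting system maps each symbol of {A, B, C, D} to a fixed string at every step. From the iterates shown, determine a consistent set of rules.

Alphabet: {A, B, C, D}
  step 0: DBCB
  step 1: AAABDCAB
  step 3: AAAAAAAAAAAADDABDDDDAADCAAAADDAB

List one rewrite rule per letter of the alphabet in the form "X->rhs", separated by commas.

A->DD, B->AB, C->DC, D->AA

  step 0 ⇒ step 1: DBCB ⇒ AA·AB·DC·AB
    B ↦ AB
    C ↦ DC
    D ↦ AA
    A ↦ DD  (constrained at step 1)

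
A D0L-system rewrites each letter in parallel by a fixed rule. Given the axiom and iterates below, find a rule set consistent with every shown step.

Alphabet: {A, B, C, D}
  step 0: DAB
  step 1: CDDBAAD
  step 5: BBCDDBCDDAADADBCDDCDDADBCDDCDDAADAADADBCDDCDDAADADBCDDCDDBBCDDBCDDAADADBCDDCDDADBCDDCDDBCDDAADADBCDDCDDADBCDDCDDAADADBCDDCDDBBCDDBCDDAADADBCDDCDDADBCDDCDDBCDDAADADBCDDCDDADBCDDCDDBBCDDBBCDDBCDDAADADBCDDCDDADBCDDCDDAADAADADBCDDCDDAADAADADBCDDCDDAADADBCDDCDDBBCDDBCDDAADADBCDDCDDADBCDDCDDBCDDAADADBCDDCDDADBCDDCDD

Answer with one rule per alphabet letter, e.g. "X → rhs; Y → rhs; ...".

A->B, B->AAD, C->ADB, D->CDD

  step 0 ⇒ step 1: DAB ⇒ CDD·B·AAD
    A ↦ B
    B ↦ AAD
    D ↦ CDD
    C ↦ ADB  (constrained at step 1)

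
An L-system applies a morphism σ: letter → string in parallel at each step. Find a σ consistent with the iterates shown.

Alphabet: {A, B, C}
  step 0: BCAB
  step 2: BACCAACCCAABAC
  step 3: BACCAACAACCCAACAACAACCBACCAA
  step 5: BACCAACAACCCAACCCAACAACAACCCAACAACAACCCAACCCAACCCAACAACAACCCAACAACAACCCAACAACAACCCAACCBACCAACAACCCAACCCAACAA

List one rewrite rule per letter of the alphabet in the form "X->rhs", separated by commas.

  step 2 ⇒ step 3: BACCAACCCAABAC ⇒ BA·C·CAA·CAA·C·C·CAA·CAA·CAA·C·C·BA·C·CAA
    A ↦ C
    B ↦ BA
    C ↦ CAA

A->C, B->BA, C->CAA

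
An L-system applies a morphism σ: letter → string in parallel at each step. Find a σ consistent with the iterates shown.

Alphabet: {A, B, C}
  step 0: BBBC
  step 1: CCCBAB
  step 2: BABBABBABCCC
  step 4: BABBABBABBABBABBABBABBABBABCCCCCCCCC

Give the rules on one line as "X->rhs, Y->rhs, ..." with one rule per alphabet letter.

A->C, B->C, C->BAB

  step 1 ⇒ step 2: CCCBAB ⇒ BAB·BAB·BAB·C·C·C
    A ↦ C
    B ↦ C
    C ↦ BAB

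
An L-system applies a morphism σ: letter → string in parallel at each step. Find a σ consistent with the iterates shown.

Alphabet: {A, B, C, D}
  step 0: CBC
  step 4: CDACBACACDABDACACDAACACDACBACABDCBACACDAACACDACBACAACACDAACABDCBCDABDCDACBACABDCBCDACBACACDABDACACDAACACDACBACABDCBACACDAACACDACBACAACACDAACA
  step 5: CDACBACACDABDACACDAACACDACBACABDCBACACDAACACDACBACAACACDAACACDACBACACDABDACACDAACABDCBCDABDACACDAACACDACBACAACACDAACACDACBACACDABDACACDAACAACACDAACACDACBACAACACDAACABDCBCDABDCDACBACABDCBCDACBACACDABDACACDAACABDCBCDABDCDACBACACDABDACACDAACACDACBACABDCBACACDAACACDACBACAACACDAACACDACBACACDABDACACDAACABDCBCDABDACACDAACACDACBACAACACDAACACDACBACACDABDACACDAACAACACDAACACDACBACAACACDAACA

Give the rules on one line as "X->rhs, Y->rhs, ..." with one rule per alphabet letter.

A->ACA, B->BD, C->CDA, D->CB

  step 4 ⇒ step 5: CDACBACACDABDACACDAACACDACBACABDCBACACDAACACDACBACAACACDAACABDCBCDABDCDACBACABDCBCDACBACACDABDACACDAACACDACBACABDCBACACDAACACDACBACAACACDAACA ⇒ CDA·CB·ACA·CDA·BD·ACA·CDA·ACA·CDA·CB·ACA·BD·CB·ACA·CDA·ACA·CDA·CB·ACA·ACA·CDA·ACA·CDA·CB·ACA·CDA·BD·ACA·CDA·ACA·BD·CB·CDA·BD·ACA·CDA·ACA·CDA·CB·ACA·ACA·CDA·ACA·CDA·CB·ACA·CDA·BD·ACA·CDA·ACA·ACA·CDA·ACA·CDA·CB·ACA·ACA·CDA·ACA·BD·CB·CDA·BD·CDA·CB·ACA·BD·CB·CDA·CB·ACA·CDA·BD·ACA·CDA·ACA·BD·CB·CDA·BD·CDA·CB·ACA·CDA·BD·ACA·CDA·ACA·CDA·CB·ACA·BD·CB·ACA·CDA·ACA·CDA·CB·ACA·ACA·CDA·ACA·CDA·CB·ACA·CDA·BD·ACA·CDA·ACA·BD·CB·CDA·BD·ACA·CDA·ACA·CDA·CB·ACA·ACA·CDA·ACA·CDA·CB·ACA·CDA·BD·ACA·CDA·ACA·ACA·CDA·ACA·CDA·CB·ACA·ACA·CDA·ACA
    A ↦ ACA
    B ↦ BD
    C ↦ CDA
    D ↦ CB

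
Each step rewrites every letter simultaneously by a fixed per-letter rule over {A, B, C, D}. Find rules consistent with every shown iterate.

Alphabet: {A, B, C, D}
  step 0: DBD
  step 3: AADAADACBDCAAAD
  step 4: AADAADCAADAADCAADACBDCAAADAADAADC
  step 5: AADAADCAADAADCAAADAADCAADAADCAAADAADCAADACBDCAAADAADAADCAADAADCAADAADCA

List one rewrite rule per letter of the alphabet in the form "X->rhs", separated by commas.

  step 4 ⇒ step 5: AADAADCAADAADCAADACBDCAAADAADAADC ⇒ AAD·AAD·C·AAD·AAD·C·A·AAD·AAD·C·AAD·AAD·C·A·AAD·AAD·C·AAD·A·CBD·C·A·AAD·AAD·AAD·C·AAD·AAD·C·AAD·AAD·C·A
    A ↦ AAD
    B ↦ CBD
    C ↦ A
    D ↦ C

A->AAD, B->CBD, C->A, D->C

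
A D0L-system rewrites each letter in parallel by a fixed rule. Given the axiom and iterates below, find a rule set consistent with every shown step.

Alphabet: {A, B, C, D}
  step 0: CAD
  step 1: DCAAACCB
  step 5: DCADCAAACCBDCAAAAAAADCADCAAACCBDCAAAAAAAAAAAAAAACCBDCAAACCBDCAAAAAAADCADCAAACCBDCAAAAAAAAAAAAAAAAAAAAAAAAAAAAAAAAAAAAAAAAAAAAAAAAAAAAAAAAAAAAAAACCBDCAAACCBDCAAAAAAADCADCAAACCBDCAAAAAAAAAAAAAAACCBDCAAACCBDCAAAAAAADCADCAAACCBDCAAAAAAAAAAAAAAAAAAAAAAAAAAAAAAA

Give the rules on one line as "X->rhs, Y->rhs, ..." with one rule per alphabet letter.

A->AA, B->AA, C->DCA, D->CCB

  step 0 ⇒ step 1: CAD ⇒ DCA·AA·CCB
    A ↦ AA
    C ↦ DCA
    D ↦ CCB
    B ↦ AA  (constrained at step 1)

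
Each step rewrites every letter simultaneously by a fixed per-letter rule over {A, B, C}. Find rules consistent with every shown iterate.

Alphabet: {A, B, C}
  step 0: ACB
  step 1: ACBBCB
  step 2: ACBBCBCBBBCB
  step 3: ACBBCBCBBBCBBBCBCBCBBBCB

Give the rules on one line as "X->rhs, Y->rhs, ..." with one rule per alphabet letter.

  step 2 ⇒ step 3: ACBBCBCBBBCB ⇒ AC·BB·CB·CB·BB·CB·BB·CB·CB·CB·BB·CB
    A ↦ AC
    B ↦ CB
    C ↦ BB

A->AC, B->CB, C->BB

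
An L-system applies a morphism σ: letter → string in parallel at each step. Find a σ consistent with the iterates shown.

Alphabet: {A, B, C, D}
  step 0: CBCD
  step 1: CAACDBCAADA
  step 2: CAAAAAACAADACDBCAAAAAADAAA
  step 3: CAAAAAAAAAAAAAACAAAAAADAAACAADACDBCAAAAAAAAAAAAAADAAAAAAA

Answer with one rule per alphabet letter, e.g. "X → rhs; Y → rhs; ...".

A->AA, B->CDB, C->CAA, D->DA

  step 2 ⇒ step 3: CAAAAAACAADACDBCAAAAAADAAA ⇒ CAA·AA·AA·AA·AA·AA·AA·CAA·AA·AA·DA·AA·CAA·DA·CDB·CAA·AA·AA·AA·AA·AA·AA·DA·AA·AA·AA
    A ↦ AA
    B ↦ CDB
    C ↦ CAA
    D ↦ DA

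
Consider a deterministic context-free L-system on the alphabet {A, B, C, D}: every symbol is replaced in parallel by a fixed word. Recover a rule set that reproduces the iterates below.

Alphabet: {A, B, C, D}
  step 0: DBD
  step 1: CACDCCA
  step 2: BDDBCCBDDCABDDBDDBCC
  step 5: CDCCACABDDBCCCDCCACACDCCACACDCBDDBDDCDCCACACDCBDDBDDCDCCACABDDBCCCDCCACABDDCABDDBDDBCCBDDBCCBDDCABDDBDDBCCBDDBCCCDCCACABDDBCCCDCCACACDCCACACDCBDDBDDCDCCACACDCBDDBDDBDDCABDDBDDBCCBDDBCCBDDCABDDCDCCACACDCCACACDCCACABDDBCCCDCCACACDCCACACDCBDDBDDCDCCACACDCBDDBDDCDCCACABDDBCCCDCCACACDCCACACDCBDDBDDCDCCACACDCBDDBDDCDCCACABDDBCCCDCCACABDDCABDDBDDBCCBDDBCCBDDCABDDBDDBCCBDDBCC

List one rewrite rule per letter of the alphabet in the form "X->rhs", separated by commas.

  step 1 ⇒ step 2: CACDCCA ⇒ BDD·BCC·BDD·CA·BDD·BDD·BCC
    A ↦ BCC
    C ↦ BDD
    D ↦ CA
  step 0 ⇒ step 1: DBD ⇒ CA·CDC·CA
    B ↦ CDC

A->BCC, B->CDC, C->BDD, D->CA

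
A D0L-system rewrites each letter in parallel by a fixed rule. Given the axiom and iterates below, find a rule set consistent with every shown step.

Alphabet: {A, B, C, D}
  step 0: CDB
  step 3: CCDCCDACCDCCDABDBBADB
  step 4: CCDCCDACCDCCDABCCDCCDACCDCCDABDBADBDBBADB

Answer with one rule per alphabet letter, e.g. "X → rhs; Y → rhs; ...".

A->B, B->DB, C->CCD, D->A

  step 3 ⇒ step 4: CCDCCDACCDCCDABDBBADB ⇒ CCD·CCD·A·CCD·CCD·A·B·CCD·CCD·A·CCD·CCD·A·B·DB·A·DB·DB·B·A·DB
    A ↦ B
    B ↦ DB
    C ↦ CCD
    D ↦ A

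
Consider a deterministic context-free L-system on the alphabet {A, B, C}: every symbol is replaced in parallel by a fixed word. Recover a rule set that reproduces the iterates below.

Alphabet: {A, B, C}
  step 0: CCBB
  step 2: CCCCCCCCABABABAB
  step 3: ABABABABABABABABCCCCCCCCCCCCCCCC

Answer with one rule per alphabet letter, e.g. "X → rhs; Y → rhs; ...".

A->CC, B->CC, C->AB

  step 2 ⇒ step 3: CCCCCCCCABABABAB ⇒ AB·AB·AB·AB·AB·AB·AB·AB·CC·CC·CC·CC·CC·CC·CC·CC
    A ↦ CC
    B ↦ CC
    C ↦ AB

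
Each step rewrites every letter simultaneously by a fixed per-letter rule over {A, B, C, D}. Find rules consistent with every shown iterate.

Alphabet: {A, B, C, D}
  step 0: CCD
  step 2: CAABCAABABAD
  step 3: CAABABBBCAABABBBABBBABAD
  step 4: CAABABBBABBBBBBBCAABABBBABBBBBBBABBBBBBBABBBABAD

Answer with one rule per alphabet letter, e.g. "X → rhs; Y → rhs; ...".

A->AB, B->BB, C->CA, D->AD

  step 3 ⇒ step 4: CAABABBBCAABABBBABBBABAD ⇒ CA·AB·AB·BB·AB·BB·BB·BB·CA·AB·AB·BB·AB·BB·BB·BB·AB·BB·BB·BB·AB·BB·AB·AD
    A ↦ AB
    B ↦ BB
    C ↦ CA
    D ↦ AD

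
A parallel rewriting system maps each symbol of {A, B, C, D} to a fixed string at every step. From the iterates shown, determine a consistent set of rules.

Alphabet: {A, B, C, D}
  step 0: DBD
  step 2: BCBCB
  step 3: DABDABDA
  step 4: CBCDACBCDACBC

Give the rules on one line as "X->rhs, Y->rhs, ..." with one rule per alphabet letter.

  step 3 ⇒ step 4: DABDABDA ⇒ C·BC·DA·C·BC·DA·C·BC
    A ↦ BC
    B ↦ DA
    D ↦ C
  step 2 ⇒ step 3: BCBCB ⇒ DA·B·DA·B·DA
    C ↦ B

A->BC, B->DA, C->B, D->C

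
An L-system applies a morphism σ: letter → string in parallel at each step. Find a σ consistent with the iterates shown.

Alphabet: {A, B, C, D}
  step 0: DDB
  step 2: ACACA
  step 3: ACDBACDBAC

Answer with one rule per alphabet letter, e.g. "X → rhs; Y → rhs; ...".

A->AC, B->D, C->DB, D->A

  step 2 ⇒ step 3: ACACA ⇒ AC·DB·AC·DB·AC
    A ↦ AC
    C ↦ DB
    B ↦ D  (constrained at step 0)
    D ↦ A  (constrained at step 0)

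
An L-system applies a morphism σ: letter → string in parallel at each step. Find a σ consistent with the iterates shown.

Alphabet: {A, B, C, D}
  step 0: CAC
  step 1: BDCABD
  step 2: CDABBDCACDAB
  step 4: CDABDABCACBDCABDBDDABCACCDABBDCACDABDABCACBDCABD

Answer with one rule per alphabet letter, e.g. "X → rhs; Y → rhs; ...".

  step 1 ⇒ step 2: BDCABD ⇒ C·DAB·BD·CA·C·DAB
    A ↦ CA
    B ↦ C
    C ↦ BD
    D ↦ DAB

A->CA, B->C, C->BD, D->DAB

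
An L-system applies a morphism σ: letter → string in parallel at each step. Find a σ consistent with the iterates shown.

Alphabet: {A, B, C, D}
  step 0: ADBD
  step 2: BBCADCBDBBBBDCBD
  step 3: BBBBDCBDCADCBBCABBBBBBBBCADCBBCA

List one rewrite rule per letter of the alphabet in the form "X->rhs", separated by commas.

  step 2 ⇒ step 3: BBCADCBDBBBBDCBD ⇒ BB·BB·DC·BD·CA·DC·BB·CA·BB·BB·BB·BB·CA·DC·BB·CA
    A ↦ BD
    B ↦ BB
    C ↦ DC
    D ↦ CA

A->BD, B->BB, C->DC, D->CA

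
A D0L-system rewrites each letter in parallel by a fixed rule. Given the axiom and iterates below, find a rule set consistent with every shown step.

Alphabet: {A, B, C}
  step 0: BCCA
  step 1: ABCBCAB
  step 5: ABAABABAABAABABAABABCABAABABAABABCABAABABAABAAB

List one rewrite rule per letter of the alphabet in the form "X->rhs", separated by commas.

A->AB, B->A, C->BC

  step 0 ⇒ step 1: BCCA ⇒ A·BC·BC·AB
    A ↦ AB
    B ↦ A
    C ↦ BC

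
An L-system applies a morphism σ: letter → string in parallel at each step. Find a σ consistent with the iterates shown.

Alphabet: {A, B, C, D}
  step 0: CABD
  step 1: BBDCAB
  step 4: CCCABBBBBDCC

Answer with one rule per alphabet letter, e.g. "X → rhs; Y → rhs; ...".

A->BD, B->C, C->B, D->AB

  step 0 ⇒ step 1: CABD ⇒ B·BD·C·AB
    A ↦ BD
    B ↦ C
    C ↦ B
    D ↦ AB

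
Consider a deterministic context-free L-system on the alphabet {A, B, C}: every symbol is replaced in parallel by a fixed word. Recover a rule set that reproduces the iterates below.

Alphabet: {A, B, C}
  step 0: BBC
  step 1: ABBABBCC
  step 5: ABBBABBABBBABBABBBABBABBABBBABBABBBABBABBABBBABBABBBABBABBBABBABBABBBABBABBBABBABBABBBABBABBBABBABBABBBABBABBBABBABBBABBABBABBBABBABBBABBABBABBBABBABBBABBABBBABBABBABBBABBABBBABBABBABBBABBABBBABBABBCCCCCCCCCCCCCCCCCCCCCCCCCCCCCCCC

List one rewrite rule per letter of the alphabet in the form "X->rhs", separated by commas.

  step 0 ⇒ step 1: BBC ⇒ ABB·ABB·CC
    B ↦ ABB
    C ↦ CC
    A ↦ B  (constrained at step 1)

A->B, B->ABB, C->CC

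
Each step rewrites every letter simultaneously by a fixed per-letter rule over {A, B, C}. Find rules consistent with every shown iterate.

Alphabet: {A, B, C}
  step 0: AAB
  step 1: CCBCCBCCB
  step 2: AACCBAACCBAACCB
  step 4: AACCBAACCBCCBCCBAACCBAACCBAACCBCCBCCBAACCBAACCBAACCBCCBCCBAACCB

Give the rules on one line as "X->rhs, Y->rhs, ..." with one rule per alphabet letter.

  step 1 ⇒ step 2: CCBCCBCCB ⇒ A·A·CCB·A·A·CCB·A·A·CCB
    B ↦ CCB
    C ↦ A
  step 0 ⇒ step 1: AAB ⇒ CCB·CCB·CCB
    A ↦ CCB

A->CCB, B->CCB, C->A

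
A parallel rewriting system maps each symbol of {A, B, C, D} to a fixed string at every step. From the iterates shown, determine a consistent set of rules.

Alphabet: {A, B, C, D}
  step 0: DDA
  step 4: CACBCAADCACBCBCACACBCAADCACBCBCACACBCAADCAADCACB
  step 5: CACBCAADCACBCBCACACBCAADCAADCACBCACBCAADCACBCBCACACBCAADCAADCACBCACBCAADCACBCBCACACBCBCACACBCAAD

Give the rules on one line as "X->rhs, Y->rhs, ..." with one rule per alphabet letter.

  step 4 ⇒ step 5: CACBCAADCACBCBCACACBCAADCACBCBCACACBCAADCAADCACB ⇒ CA·CB·CA·AD·CA·CB·CB·CA·CA·CB·CA·AD·CA·AD·CA·CB·CA·CB·CA·AD·CA·CB·CB·CA·CA·CB·CA·AD·CA·AD·CA·CB·CA·CB·CA·AD·CA·CB·CB·CA·CA·CB·CB·CA·CA·CB·CA·AD
    A ↦ CB
    B ↦ AD
    C ↦ CA
    D ↦ CA

A->CB, B->AD, C->CA, D->CA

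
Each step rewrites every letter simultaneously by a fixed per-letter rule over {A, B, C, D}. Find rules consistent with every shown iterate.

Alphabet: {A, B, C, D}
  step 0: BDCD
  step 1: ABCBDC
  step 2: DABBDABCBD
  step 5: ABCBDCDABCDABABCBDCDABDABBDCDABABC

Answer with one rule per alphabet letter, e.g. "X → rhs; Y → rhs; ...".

A->D, B->AB, C->BD, D->C

  step 1 ⇒ step 2: ABCBDC ⇒ D·AB·BD·AB·C·BD
    A ↦ D
    B ↦ AB
    C ↦ BD
    D ↦ C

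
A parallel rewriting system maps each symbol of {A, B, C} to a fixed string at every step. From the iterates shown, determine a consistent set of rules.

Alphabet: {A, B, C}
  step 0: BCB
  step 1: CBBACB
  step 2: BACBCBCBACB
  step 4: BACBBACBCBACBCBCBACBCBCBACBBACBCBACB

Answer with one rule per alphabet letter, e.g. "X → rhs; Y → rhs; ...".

A->C, B->CB, C->BA

  step 1 ⇒ step 2: CBBACB ⇒ BA·CB·CB·C·BA·CB
    A ↦ C
    B ↦ CB
    C ↦ BA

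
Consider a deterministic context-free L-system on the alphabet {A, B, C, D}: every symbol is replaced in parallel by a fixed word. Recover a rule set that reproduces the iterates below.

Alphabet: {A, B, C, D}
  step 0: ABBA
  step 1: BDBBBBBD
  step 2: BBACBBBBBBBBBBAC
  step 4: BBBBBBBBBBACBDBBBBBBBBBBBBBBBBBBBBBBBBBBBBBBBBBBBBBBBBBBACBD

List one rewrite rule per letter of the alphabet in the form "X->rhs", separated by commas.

  step 1 ⇒ step 2: BDBBBBBD ⇒ BB·AC·BB·BB·BB·BB·BB·AC
    B ↦ BB
    D ↦ AC
  step 0 ⇒ step 1: ABBA ⇒ BD·BB·BB·BD
    A ↦ BD
    C ↦ A  (constrained at step 2)

A->BD, B->BB, C->A, D->AC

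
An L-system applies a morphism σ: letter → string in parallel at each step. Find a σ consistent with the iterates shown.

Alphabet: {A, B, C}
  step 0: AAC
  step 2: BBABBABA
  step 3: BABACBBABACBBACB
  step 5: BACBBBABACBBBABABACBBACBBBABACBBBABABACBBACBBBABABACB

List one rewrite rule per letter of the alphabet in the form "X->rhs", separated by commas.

A->CB, B->BA, C->B

  step 2 ⇒ step 3: BBABBABA ⇒ BA·BA·CB·BA·BA·CB·BA·CB
    A ↦ CB
    B ↦ BA
    C ↦ B  (constrained at step 0)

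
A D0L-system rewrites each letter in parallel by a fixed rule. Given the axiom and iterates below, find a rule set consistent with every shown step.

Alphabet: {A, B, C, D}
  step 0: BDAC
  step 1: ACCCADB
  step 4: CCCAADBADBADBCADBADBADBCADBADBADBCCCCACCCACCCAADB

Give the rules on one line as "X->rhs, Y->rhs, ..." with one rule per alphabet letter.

A->C, B->A, C->ADB, D->CC

  step 0 ⇒ step 1: BDAC ⇒ A·CC·C·ADB
    A ↦ C
    B ↦ A
    C ↦ ADB
    D ↦ CC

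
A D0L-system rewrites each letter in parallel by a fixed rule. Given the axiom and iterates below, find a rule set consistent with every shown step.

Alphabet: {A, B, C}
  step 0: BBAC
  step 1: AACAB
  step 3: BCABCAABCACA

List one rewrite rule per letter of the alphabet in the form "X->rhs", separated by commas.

  step 0 ⇒ step 1: BBAC ⇒ A·A·CA·B
    A ↦ CA
    B ↦ A
    C ↦ B

A->CA, B->A, C->B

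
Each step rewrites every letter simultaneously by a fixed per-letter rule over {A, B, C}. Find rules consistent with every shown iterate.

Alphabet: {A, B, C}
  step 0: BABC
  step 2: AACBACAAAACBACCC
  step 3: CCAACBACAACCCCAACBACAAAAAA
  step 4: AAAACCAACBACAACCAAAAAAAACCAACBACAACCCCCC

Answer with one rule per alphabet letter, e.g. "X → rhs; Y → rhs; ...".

  step 3 ⇒ step 4: CCAACBACAACCCCAACBACAAAAAA ⇒ AA·AA·C·C·AA·CBA·C·AA·C·C·AA·AA·AA·AA·C·C·AA·CBA·C·AA·C·C·C·C·C·C
    A ↦ C
    B ↦ CBA
    C ↦ AA

A->C, B->CBA, C->AA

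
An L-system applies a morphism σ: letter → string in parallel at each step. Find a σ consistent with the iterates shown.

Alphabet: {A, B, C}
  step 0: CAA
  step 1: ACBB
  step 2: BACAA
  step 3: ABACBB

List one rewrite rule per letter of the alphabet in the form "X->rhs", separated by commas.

  step 2 ⇒ step 3: BACAA ⇒ A·B·AC·B·B
    A ↦ B
    B ↦ A
    C ↦ AC

A->B, B->A, C->AC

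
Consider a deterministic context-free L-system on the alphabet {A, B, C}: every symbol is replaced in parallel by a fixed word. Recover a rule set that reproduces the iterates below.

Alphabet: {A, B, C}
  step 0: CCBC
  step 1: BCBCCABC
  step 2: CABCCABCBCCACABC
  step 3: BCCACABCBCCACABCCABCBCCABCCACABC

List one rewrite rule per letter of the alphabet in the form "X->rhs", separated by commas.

  step 2 ⇒ step 3: CABCCABCBCCACABC ⇒ BC·CA·CA·BC·BC·CA·CA·BC·CA·BC·BC·CA·BC·CA·CA·BC
    A ↦ CA
    B ↦ CA
    C ↦ BC

A->CA, B->CA, C->BC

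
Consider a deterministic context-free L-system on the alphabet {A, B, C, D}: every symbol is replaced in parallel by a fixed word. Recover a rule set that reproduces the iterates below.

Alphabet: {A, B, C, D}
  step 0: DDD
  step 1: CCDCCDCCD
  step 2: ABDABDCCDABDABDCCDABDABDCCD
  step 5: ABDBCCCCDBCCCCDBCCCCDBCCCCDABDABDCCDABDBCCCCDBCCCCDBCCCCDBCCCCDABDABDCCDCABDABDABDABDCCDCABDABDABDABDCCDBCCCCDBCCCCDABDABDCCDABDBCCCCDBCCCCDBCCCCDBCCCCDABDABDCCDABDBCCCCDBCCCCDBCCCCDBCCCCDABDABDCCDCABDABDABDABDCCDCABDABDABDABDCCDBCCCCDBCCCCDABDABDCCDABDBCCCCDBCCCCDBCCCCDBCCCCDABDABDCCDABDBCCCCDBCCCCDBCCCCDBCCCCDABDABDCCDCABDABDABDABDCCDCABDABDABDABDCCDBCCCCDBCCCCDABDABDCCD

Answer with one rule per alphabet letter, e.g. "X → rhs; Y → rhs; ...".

  step 1 ⇒ step 2: CCDCCDCCD ⇒ ABD·ABD·CCD·ABD·ABD·CCD·ABD·ABD·CCD
    C ↦ ABD
    D ↦ CCD
    A ↦ BC  (constrained at step 2)
    B ↦ C  (constrained at step 2)

A->BC, B->C, C->ABD, D->CCD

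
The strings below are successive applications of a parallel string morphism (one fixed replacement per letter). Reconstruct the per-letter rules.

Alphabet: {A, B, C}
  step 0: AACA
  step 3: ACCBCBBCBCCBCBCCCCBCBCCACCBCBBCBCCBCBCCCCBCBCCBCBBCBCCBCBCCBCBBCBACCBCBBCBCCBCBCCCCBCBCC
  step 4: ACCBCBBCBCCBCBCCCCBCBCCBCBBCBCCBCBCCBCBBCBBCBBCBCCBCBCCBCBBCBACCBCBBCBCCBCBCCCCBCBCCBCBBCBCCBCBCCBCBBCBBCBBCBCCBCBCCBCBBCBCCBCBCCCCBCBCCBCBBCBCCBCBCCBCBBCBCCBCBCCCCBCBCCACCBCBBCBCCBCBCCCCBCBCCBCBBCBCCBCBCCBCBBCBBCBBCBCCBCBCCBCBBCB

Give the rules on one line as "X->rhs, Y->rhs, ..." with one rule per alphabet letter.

  step 3 ⇒ step 4: ACCBCBBCBCCBCBCCCCBCBCCACCBCBBCBCCBCBCCCCBCBCCBCBBCBCCBCBCCBCBBCBACCBCBBCBCCBCBCCCCBCBCC ⇒ ACC·BCB·BCB·CC·BCB·CC·CC·BCB·CC·BCB·BCB·CC·BCB·CC·BCB·BCB·BCB·BCB·CC·BCB·CC·BCB·BCB·ACC·BCB·BCB·CC·BCB·CC·CC·BCB·CC·BCB·BCB·CC·BCB·CC·BCB·BCB·BCB·BCB·CC·BCB·CC·BCB·BCB·CC·BCB·CC·CC·BCB·CC·BCB·BCB·CC·BCB·CC·BCB·BCB·CC·BCB·CC·CC·BCB·CC·ACC·BCB·BCB·CC·BCB·CC·CC·BCB·CC·BCB·BCB·CC·BCB·CC·BCB·BCB·BCB·BCB·CC·BCB·CC·BCB·BCB
    A ↦ ACC
    B ↦ CC
    C ↦ BCB

A->ACC, B->CC, C->BCB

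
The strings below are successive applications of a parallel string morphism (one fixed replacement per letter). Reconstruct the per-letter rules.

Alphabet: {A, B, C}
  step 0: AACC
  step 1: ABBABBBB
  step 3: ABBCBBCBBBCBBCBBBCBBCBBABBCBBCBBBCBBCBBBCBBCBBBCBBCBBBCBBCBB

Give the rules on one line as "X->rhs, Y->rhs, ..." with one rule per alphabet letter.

  step 0 ⇒ step 1: AACC ⇒ ABB·ABB·B·B
    A ↦ ABB
    C ↦ B
    B ↦ CBB  (constrained at step 1)

A->ABB, B->CBB, C->B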